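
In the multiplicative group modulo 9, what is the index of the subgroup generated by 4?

2

Since 4 ∈ (Z/9Z)^×, its order divides φ(9) = φ(3^2) = 3·(3−1) = 6 = 2 · 3.
Divisors of 6: 1, 2, 3, 6.
Compute 4^d (mod 9) for the divisors d until we hit 1:
4^1 ≡ 4
4^2 ≡ 7
4^3 ≡ 1
The order of 4 is 3, so the subgroup it generates has 3 elements.
Index = |(Z/9Z)^×| / |⟨4⟩| = 6 / 3 = 2.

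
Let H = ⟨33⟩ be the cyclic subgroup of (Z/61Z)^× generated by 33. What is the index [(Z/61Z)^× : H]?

By Lagrange's theorem, ord_61(33) divides φ(61) = 61 − 1 = 60 = 2^2 · 3 · 5.
Divisors of 60: 1, 2, 3, 4, 5, 6, 10, 12, 15, 20, 30, 60.
Evaluate successive powers at the divisors of 60:
33^1 ≡ 33 (mod 61)
33^2 ≡ 52 (mod 61)
33^3 ≡ 8 (mod 61)
33^4 ≡ 20 (mod 61)
33^5 ≡ 50 (mod 61)
33^6 ≡ 3 (mod 61)
33^10 ≡ 60 (mod 61)
33^12 ≡ 9 (mod 61)
33^15 ≡ 11 (mod 61)
33^20 ≡ 1 (mod 61) ✓
The order of 33 is 20, so the subgroup it generates has 20 elements.
Index = |(Z/61Z)^×| / |⟨33⟩| = 60 / 20 = 3.

3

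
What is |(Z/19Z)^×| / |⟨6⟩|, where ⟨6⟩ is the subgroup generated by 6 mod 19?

By Lagrange's theorem, ord_19(6) divides φ(19) = 19 − 1 = 18 = 2 · 3^2.
Divisors of 18: 1, 2, 3, 6, 9, 18.
Check 6^d mod 19 for each divisor in increasing order:
6^1 ≡ 6
6^2 ≡ 17
6^3 ≡ 7
6^6 ≡ 11
6^9 ≡ 1
So ord_19(6) = 9, hence |⟨6⟩| = 9.
Index = |(Z/19Z)^×| / |⟨6⟩| = 18 / 9 = 2.

2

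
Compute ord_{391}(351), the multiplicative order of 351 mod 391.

176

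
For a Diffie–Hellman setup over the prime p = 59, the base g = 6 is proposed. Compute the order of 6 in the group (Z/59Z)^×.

58

ord(6) | φ(59) = 59 − 1 = 58 = 2 · 29.
Divisors of 58: 1, 2, 29, 58.
Evaluate successive powers at the divisors of 58:
6^1 ≡ 6 (mod 59)
6^2 ≡ 36 (mod 59)
6^29 ≡ 58 (mod 59)
6^58 ≡ 1 (mod 59) ✓
Therefore the multiplicative order of 6 modulo 59 is 58.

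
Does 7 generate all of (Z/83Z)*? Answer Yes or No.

No

φ(83) = 83 − 1 = 82 = 2 · 41.
7 is a primitive root mod 83 iff 7^(φ(83)/q) ≢ 1 for every prime q | φ(83), i.e. q ∈ {2, 41}.
7^41 ≡ 1 (mod 83)  [q = 2: ≡ 1 ✗]
7^2 ≡ 49 (mod 83)  [q = 41: ≢ 1 ✓]
Since 7^41 ≡ 1, the order of 7 divides 41 < 82, so 7 is not a primitive root.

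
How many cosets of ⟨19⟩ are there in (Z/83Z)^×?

1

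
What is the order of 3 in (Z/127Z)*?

126

The order of 3 must divide φ(127) = 127 − 1 = 126 = 2 · 3^2 · 7.
Divisors of 126: 1, 2, 3, 6, 7, 9, 14, 18, 21, 42, 63, 126.
Check 3^d mod 127 for each divisor in increasing order:
3^1 ≡ 3
3^2 ≡ 9
3^3 ≡ 27
3^6 ≡ 94
3^7 ≡ 28
3^9 ≡ 125
3^14 ≡ 22
3^18 ≡ 4
3^21 ≡ 108
3^42 ≡ 107
3^63 ≡ 126
3^126 ≡ 1
So ord_127(3) = 126.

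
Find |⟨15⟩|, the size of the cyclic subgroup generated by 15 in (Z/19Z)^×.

ord(15) | φ(19) = 19 − 1 = 18 = 2 · 3^2.
Divisors of 18: 1, 2, 3, 6, 9, 18.
Evaluate successive powers at the divisors of 18:
15^1 ≡ 15
15^2 ≡ 16
15^3 ≡ 12
15^6 ≡ 11
15^9 ≡ 18
15^18 ≡ 1
Therefore the multiplicative order of 15 modulo 19 is 18.

18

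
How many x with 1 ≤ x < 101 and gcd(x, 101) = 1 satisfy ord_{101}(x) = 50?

φ(101) = 101 − 1 = 100 = 2^2 · 5^2.
Since (Z/101Z)^× is cyclic of order 100, the number of elements of order d is φ(d) when d | 100 and 0 otherwise.
50 = 2 · 5^2 divides 100, and φ(50) = 20.

20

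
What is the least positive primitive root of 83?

2

φ(83) = 83 − 1 = 82 = 2 · 41.
Test candidates g = 2, 3, … against the prime factors q ∈ {2, 41} of φ(83): g is a generator iff g^(82/q) ≢ 1 for every such q.
g = 2: 2^41 ≡ 82; 2^2 ≡ 4 — none is 1, so 2 is a primitive root.
The smallest primitive root modulo 83 is 2.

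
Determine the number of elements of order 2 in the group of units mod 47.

φ(47) = 47 − 1 = 46 = 2 · 23.
(Z/47Z)^× is cyclic (|G| = 46); a cyclic group of order m has exactly φ(d) elements of each order d | m, and none otherwise.
2 | 46, and φ(2) = 2 − 1 = 1.

1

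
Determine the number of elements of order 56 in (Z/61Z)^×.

φ(61) = 61 − 1 = 60 = 2^2 · 3 · 5.
Since (Z/61Z)^× is cyclic of order 60, the number of elements of order d is φ(d) when d | 60 and 0 otherwise.
56 does not divide 60, so no element of (Z/61Z)^× has order 56.

0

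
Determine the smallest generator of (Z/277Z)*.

φ(277) = 277 − 1 = 276 = 2^2 · 3 · 23.
Test candidates g = 2, 3, … against the prime factors q ∈ {2, 3, 23} of φ(277): g is a generator iff g^(276/q) ≢ 1 for every such q.
g = 2: 2^138 ≡ 276; 2^92 ≡ 1 — hits 1, so not a primitive root.
g = 3: 3^138 ≡ 1 — hits 1, so not a primitive root.
g = 4: 4^138 ≡ 1 — hits 1, so not a primitive root.
g = 5: 5^138 ≡ 276; 5^92 ≡ 116; 5^12 ≡ 27 — none is 1, so 5 is a primitive root.
So 5 is the smallest generator of (Z/277Z)^×.

5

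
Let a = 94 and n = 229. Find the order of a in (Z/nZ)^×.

By Lagrange's theorem, ord_229(94) divides φ(229) = 229 − 1 = 228 = 2^2 · 3 · 19.
Divisors of 228: 1, 2, 3, 4, 6, 12, 19, 38, 57, 76, 114, 228.
Compute 94^d (mod 229) for the divisors d until we hit 1:
94^1 ≡ 94
94^2 ≡ 134
94^3 ≡ 1
So ord_229(94) = 3.

3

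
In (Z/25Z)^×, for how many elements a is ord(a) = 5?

4

φ(25) = φ(5^2) = 5·(5−1) = 20 = 2^2 · 5.
Since (Z/25Z)^× is cyclic of order 20, the number of elements of order d is φ(d) when d | 20 and 0 otherwise.
5 | 20, and φ(5) = 5 − 1 = 4.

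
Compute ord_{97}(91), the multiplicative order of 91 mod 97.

12

ord(91) | φ(97) = 97 − 1 = 96 = 2^5 · 3.
Divisors of 96: 1, 2, 3, 4, 6, 8, 12, 16, 24, 32, 48, 96.
Test each divisor d:
91^1 ≡ 91
91^2 ≡ 36
91^3 ≡ 75
91^4 ≡ 35
91^6 ≡ 96
91^8 ≡ 61
91^12 ≡ 1
So ord_97(91) = 12.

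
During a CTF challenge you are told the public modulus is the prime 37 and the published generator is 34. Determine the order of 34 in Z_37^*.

9

Since 34 ∈ (Z/37Z)^×, its order divides φ(37) = 37 − 1 = 36 = 2^2 · 3^2.
Divisors of 36: 1, 2, 3, 4, 6, 9, 12, 18, 36.
Evaluate successive powers at the divisors of 36:
34^1 ≡ 34
34^2 ≡ 9
34^3 ≡ 10
34^4 ≡ 7
34^6 ≡ 26
34^9 ≡ 1
The smallest such exponent is 9, so the order of 34 is 9.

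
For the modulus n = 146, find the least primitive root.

φ(146) = φ(2)·φ(73) = 1·72 = 72 = 2^3 · 3^2.
g is a primitive root iff g^(72/q) ≢ 1 (mod 146) for each prime q ∈ {2, 3}.
g = 2: gcd(2, 146) = 2 > 1, not a unit — skip.
g = 3: 3^36 ≡ 1 — hits 1, so not a primitive root.
g = 4: gcd(4, 146) = 2 > 1, not a unit — skip.
g = 5: 5^36 ≡ 145; 5^24 ≡ 81 — none is 1, so 5 is a primitive root.
So 5 is the smallest generator of (Z/146Z)^×.

5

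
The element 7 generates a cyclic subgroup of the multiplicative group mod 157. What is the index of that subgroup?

By Lagrange's theorem, ord_157(7) divides φ(157) = 157 − 1 = 156 = 2^2 · 3 · 13.
Divisors of 156: 1, 2, 3, 4, 6, 12, 13, 26, 39, 52, 78, 156.
Test each divisor d:
7^1 ≡ 7 (mod 157)
7^2 ≡ 49 (mod 157)
7^3 ≡ 29 (mod 157)
7^4 ≡ 46 (mod 157)
7^6 ≡ 56 (mod 157)
7^12 ≡ 153 (mod 157)
7^13 ≡ 129 (mod 157)
7^26 ≡ 156 (mod 157)
7^39 ≡ 28 (mod 157)
7^52 ≡ 1 (mod 157) ✓
The order of 7 is 52, so the subgroup it generates has 52 elements.
[(Z/157Z)^× : ⟨7⟩] = 156/52 = 3.

3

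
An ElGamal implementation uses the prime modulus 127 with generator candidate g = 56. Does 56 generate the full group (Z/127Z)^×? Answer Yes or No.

Yes

φ(127) = 127 − 1 = 126 = 2 · 3^2 · 7.
56 is a primitive root mod 127 iff 56^(φ(127)/q) ≢ 1 for every prime q | φ(127), i.e. q ∈ {2, 3, 7}.
56^63 ≡ 126 (mod 127)  [q = 2: ≢ 1 ✓]
56^42 ≡ 107 (mod 127)  [q = 3: ≢ 1 ✓]
56^18 ≡ 16 (mod 127)  [q = 7: ≢ 1 ✓]
All checks pass, so 56 has order 126 and is a primitive root modulo 127.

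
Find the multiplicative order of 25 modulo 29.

The order of 25 must divide φ(29) = 29 − 1 = 28 = 2^2 · 7.
Divisors of 28: 1, 2, 4, 7, 14, 28.
Evaluate successive powers at the divisors of 28:
25^1 ≡ 25 (mod 29)
25^2 ≡ 16 (mod 29)
25^4 ≡ 24 (mod 29)
25^7 ≡ 1 (mod 29) ✓
Therefore the multiplicative order of 25 modulo 29 is 7.

7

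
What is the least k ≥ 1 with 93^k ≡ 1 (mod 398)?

Since 93 ∈ (Z/398Z)^×, its order divides φ(398) = φ(2)·φ(199) = 1·198 = 198 = 2 · 3^2 · 11.
Divisors of 198: 1, 2, 3, 6, 9, 11, 18, 22, 33, 66, 99, 198.
Compute 93^d (mod 398) for the divisors d until we hit 1:
93^1 ≡ 93 (mod 398)
93^2 ≡ 291 (mod 398)
93^3 ≡ 397 (mod 398)
93^6 ≡ 1 (mod 398) ✓
So ord_398(93) = 6.

6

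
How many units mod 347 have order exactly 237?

0

φ(347) = 347 − 1 = 346 = 2 · 173.
Since (Z/347Z)^× is cyclic of order 346, the number of elements of order d is φ(d) when d | 346 and 0 otherwise.
Since 237 ∤ 346, the count is 0.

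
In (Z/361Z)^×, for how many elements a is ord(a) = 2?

1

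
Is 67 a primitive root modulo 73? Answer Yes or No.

φ(73) = 73 − 1 = 72 = 2^3 · 3^2.
An element g generates (Z/73Z)^× iff g^(72/q) ≢ 1 (mod 73) for each prime q ∈ {2, 3}.
67^36 ≡ 1 (mod 73)  [q = 2: ≡ 1 ✗]
67^24 ≡ 64 (mod 73)  [q = 3: ≢ 1 ✓]
67^36 ≡ 1 shows ord(67) | 36, strictly less than φ(73); not a primitive root.

No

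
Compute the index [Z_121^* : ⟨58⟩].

The order of 58 must divide φ(121) = φ(11^2) = 11·(11−1) = 110 = 2 · 5 · 11.
Divisors of 110: 1, 2, 5, 10, 11, 22, 55, 110.
Test each divisor d:
58^1 ≡ 58 (mod 121)
58^2 ≡ 97 (mod 121)
58^5 ≡ 12 (mod 121)
58^10 ≡ 23 (mod 121)
58^11 ≡ 3 (mod 121)
58^22 ≡ 9 (mod 121)
58^55 ≡ 1 (mod 121) ✓
Thus |⟨58⟩| = ord(58) = 55.
Index = |(Z/121Z)^×| / |⟨58⟩| = 110 / 55 = 2.

2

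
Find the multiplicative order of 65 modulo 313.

312

ord(65) | φ(313) = 313 − 1 = 312 = 2^3 · 3 · 13.
Divisors of 312: 1, 2, 3, 4, 6, 8, 12, 13, 24, 26, 39, 52, 78, 104, 156, 312.
Check 65^d mod 313 for each divisor in increasing order:
65^1 ≡ 65 (mod 313)
65^2 ≡ 156 (mod 313)
65^3 ≡ 124 (mod 313)
65^4 ≡ 235 (mod 313)
65^6 ≡ 39 (mod 313)
65^8 ≡ 137 (mod 313)
65^12 ≡ 269 (mod 313)
65^13 ≡ 270 (mod 313)
65^24 ≡ 58 (mod 313)
65^26 ≡ 284 (mod 313)
65^39 ≡ 308 (mod 313)
65^52 ≡ 215 (mod 313)
65^78 ≡ 25 (mod 313)
65^104 ≡ 214 (mod 313)
65^156 ≡ 312 (mod 313)
65^312 ≡ 1 (mod 313) ✓
Therefore the multiplicative order of 65 modulo 313 is 312.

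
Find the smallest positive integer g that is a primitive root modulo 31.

3

φ(31) = 31 − 1 = 30 = 2 · 3 · 5.
g is a primitive root iff g^(30/q) ≢ 1 (mod 31) for each prime q ∈ {2, 3, 5}.
g = 2: 2^15 ≡ 1 — hits 1, so not a primitive root.
g = 3: 3^15 ≡ 30; 3^10 ≡ 25; 3^6 ≡ 16 — none is 1, so 3 is a primitive root.
So 3 is the smallest generator of (Z/31Z)^×.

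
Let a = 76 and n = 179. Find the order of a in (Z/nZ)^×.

Since 76 ∈ (Z/179Z)^×, its order divides φ(179) = 179 − 1 = 178 = 2 · 89.
Divisors of 178: 1, 2, 89, 178.
Evaluate successive powers at the divisors of 178:
76^1 ≡ 76 (mod 179)
76^2 ≡ 48 (mod 179)
76^89 ≡ 1 (mod 179) ✓
Therefore the multiplicative order of 76 modulo 179 is 89.

89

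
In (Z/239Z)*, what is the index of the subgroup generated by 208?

1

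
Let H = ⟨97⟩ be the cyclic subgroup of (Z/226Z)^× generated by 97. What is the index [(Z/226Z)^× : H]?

8

Since 97 ∈ (Z/226Z)^×, its order divides φ(226) = φ(2)·φ(113) = 1·112 = 112 = 2^4 · 7.
Divisors of 112: 1, 2, 4, 7, 8, 14, 16, 28, 56, 112.
Test each divisor d:
97^1 ≡ 97
97^2 ≡ 143
97^4 ≡ 109
97^7 ≡ 225
97^8 ≡ 129
97^14 ≡ 1
So ord_226(97) = 14, hence |⟨97⟩| = 14.
[(Z/226Z)^× : ⟨97⟩] = 112/14 = 8.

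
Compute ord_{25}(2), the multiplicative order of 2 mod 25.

The order of 2 must divide φ(25) = φ(5^2) = 5·(5−1) = 20 = 2^2 · 5.
Divisors of 20: 1, 2, 4, 5, 10, 20.
Evaluate successive powers at the divisors of 20:
2^1 ≡ 2
2^2 ≡ 4
2^4 ≡ 16
2^5 ≡ 7
2^10 ≡ 24
2^20 ≡ 1
Hence ord(2) = 20.

20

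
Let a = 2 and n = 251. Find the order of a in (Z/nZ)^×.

50

Since 2 ∈ (Z/251Z)^×, its order divides φ(251) = 251 − 1 = 250 = 2 · 5^3.
Divisors of 250: 1, 2, 5, 10, 25, 50, 125, 250.
Evaluate successive powers at the divisors of 250:
2^1 ≡ 2 (mod 251)
2^2 ≡ 4 (mod 251)
2^5 ≡ 32 (mod 251)
2^10 ≡ 20 (mod 251)
2^25 ≡ 250 (mod 251)
2^50 ≡ 1 (mod 251) ✓
The smallest such exponent is 50, so the order of 2 is 50.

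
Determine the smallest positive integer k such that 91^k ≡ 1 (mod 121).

55

By Lagrange's theorem, ord_121(91) divides φ(121) = φ(11^2) = 11·(11−1) = 110 = 2 · 5 · 11.
Divisors of 110: 1, 2, 5, 10, 11, 22, 55, 110.
Check 91^d mod 121 for each divisor in increasing order:
91^1 ≡ 91 (mod 121)
91^2 ≡ 53 (mod 121)
91^5 ≡ 67 (mod 121)
91^10 ≡ 12 (mod 121)
91^11 ≡ 3 (mod 121)
91^22 ≡ 9 (mod 121)
91^55 ≡ 1 (mod 121) ✓
So ord_121(91) = 55.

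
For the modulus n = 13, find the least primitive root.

φ(13) = 13 − 1 = 12 = 2^2 · 3.
g is a primitive root iff g^(12/q) ≢ 1 (mod 13) for each prime q ∈ {2, 3}.
g = 2: 2^6 ≡ 12; 2^4 ≡ 3 — none is 1, so 2 is a primitive root.
The smallest primitive root modulo 13 is 2.

2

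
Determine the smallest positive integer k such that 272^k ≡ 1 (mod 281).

140

Since 272 ∈ (Z/281Z)^×, its order divides φ(281) = 281 − 1 = 280 = 2^3 · 5 · 7.
Divisors of 280: 1, 2, 4, 5, 7, 8, 10, 14, 20, 28, 35, 40, 56, 70, 140, 280.
Check 272^d mod 281 for each divisor in increasing order:
272^1 ≡ 272 (mod 281)
272^2 ≡ 81 (mod 281)
272^4 ≡ 98 (mod 281)
272^5 ≡ 242 (mod 281)
272^7 ≡ 213 (mod 281)
272^8 ≡ 50 (mod 281)
272^10 ≡ 116 (mod 281)
272^14 ≡ 128 (mod 281)
272^20 ≡ 249 (mod 281)
272^28 ≡ 86 (mod 281)
272^35 ≡ 53 (mod 281)
272^40 ≡ 181 (mod 281)
272^56 ≡ 90 (mod 281)
272^70 ≡ 280 (mod 281)
272^140 ≡ 1 (mod 281) ✓
The smallest such exponent is 140, so the order of 272 is 140.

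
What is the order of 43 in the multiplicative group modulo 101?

ord(43) | φ(101) = 101 − 1 = 100 = 2^2 · 5^2.
Divisors of 100: 1, 2, 4, 5, 10, 20, 25, 50, 100.
Test each divisor d:
43^1 ≡ 43
43^2 ≡ 31
43^4 ≡ 52
43^5 ≡ 14
43^10 ≡ 95
43^20 ≡ 36
43^25 ≡ 100
43^50 ≡ 1
Therefore the multiplicative order of 43 modulo 101 is 50.

50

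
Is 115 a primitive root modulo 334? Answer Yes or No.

No

φ(334) = φ(2)·φ(167) = 1·166 = 166 = 2 · 83.
It suffices to check that the order of 115 is not a proper divisor of 166: compute 115^(166/q) for q ∈ {2, 83}.
115^83 ≡ 1 (mod 334)  [q = 2: ≡ 1 ✗]
115^2 ≡ 199 (mod 334)  [q = 83: ≢ 1 ✓]
115^83 ≡ 1 shows ord(115) | 83, strictly less than φ(334); not a primitive root.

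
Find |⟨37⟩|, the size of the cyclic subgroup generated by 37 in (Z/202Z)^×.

25

ord(37) | φ(202) = φ(2)·φ(101) = 1·100 = 100 = 2^2 · 5^2.
Divisors of 100: 1, 2, 4, 5, 10, 20, 25, 50, 100.
Compute 37^d (mod 202) for the divisors d until we hit 1:
37^1 ≡ 37 (mod 202)
37^2 ≡ 157 (mod 202)
37^4 ≡ 5 (mod 202)
37^5 ≡ 185 (mod 202)
37^10 ≡ 87 (mod 202)
37^20 ≡ 95 (mod 202)
37^25 ≡ 1 (mod 202) ✓
Hence ord(37) = 25.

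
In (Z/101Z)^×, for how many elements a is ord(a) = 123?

0

φ(101) = 101 − 1 = 100 = 2^2 · 5^2.
(Z/101Z)^× is cyclic (|G| = 100); a cyclic group of order m has exactly φ(d) elements of each order d | m, and none otherwise.
Here 100 is not a multiple of 123, so there are no elements of order 123.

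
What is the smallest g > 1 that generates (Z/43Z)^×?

3

φ(43) = 43 − 1 = 42 = 2 · 3 · 7.
Test candidates g = 2, 3, … against the prime factors q ∈ {2, 3, 7} of φ(43): g is a generator iff g^(42/q) ≢ 1 for every such q.
g = 2: 2^21 ≡ 42; 2^14 ≡ 1 — hits 1, so not a primitive root.
g = 3: 3^21 ≡ 42; 3^14 ≡ 36; 3^6 ≡ 41 — none is 1, so 3 is a primitive root.
So 3 is the smallest generator of (Z/43Z)^×.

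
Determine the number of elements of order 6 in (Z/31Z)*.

φ(31) = 31 − 1 = 30 = 2 · 3 · 5.
Since (Z/31Z)^× is cyclic of order 30, the number of elements of order d is φ(d) when d | 30 and 0 otherwise.
6 = 2 · 3 divides 30, and φ(6) = 2.

2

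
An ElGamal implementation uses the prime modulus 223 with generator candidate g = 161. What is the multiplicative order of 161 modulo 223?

222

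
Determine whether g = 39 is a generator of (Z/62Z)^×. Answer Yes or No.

φ(62) = φ(2)·φ(31) = 1·30 = 30 = 2 · 3 · 5.
An element g generates (Z/62Z)^× iff g^(30/q) ≢ 1 (mod 62) for each prime q ∈ {2, 3, 5}.
39^15 ≡ 1 (mod 62)  [q = 2: ≡ 1 ✗]
39^10 ≡ 1 (mod 62)  [q = 3: ≡ 1 ✗]
39^6 ≡ 39 (mod 62)  [q = 5: ≢ 1 ✓]
39^15 ≡ 1 shows ord(39) | 15, strictly less than φ(62); not a primitive root.

No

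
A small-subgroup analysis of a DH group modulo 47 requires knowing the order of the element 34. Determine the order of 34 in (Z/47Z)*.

23

By Lagrange's theorem, ord_47(34) divides φ(47) = 47 − 1 = 46 = 2 · 23.
Divisors of 46: 1, 2, 23, 46.
Check 34^d mod 47 for each divisor in increasing order:
34^1 ≡ 34
34^2 ≡ 28
34^23 ≡ 1
So ord_47(34) = 23.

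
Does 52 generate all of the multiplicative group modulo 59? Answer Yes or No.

Yes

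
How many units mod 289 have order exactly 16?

8

φ(289) = φ(17^2) = 17·(17−1) = 272 = 2^4 · 17.
Since (Z/289Z)^× is cyclic of order 272, the number of elements of order d is φ(d) when d | 272 and 0 otherwise.
16 = 2^4 divides 272, and φ(16) = 8.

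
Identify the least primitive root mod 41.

6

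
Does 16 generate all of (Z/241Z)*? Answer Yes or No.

No

φ(241) = 241 − 1 = 240 = 2^4 · 3 · 5.
Test 16^(240/q) mod 241 for each prime factor q of 240:
16^120 ≡ 1 (mod 241)  [q = 2: ≡ 1 ✗]
16^80 ≡ 15 (mod 241)  [q = 3: ≢ 1 ✓]
16^48 ≡ 1 (mod 241)  [q = 5: ≡ 1 ✗]
The check at q = 2 fails, so 16 generates a proper subgroup.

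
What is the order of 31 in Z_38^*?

6

Since 31 ∈ (Z/38Z)^×, its order divides φ(38) = φ(2)·φ(19) = 1·18 = 18 = 2 · 3^2.
Divisors of 18: 1, 2, 3, 6, 9, 18.
Check 31^d mod 38 for each divisor in increasing order:
31^1 ≡ 31 (mod 38)
31^2 ≡ 11 (mod 38)
31^3 ≡ 37 (mod 38)
31^6 ≡ 1 (mod 38) ✓
Therefore the multiplicative order of 31 modulo 38 is 6.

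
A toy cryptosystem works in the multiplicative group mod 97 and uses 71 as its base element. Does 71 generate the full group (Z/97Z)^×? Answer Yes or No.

Yes

φ(97) = 97 − 1 = 96 = 2^5 · 3.
It suffices to check that the order of 71 is not a proper divisor of 96: compute 71^(96/q) for q ∈ {2, 3}.
71^48 ≡ 96 (mod 97)  [q = 2: ≢ 1 ✓]
71^32 ≡ 61 (mod 97)  [q = 3: ≢ 1 ✓]
All checks pass, so 71 has order 96 and is a primitive root modulo 97.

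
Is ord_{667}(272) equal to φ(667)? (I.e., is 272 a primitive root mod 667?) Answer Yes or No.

667 = 23 · 29 is a product of two distinct odd primes, so (Z/667Z)^× ≅ (Z/23Z)^× × (Z/29Z)^× is not cyclic.
No primitive root modulo 667 exists; in particular 272 is not one.

No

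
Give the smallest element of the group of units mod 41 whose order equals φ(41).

φ(41) = 41 − 1 = 40 = 2^3 · 5.
g is a primitive root iff g^(40/q) ≢ 1 (mod 41) for each prime q ∈ {2, 5}.
g = 2: 2^20 ≡ 1 — hits 1, so not a primitive root.
g = 3: 3^20 ≡ 40; 3^8 ≡ 1 — hits 1, so not a primitive root.
g = 4: 4^20 ≡ 1 — hits 1, so not a primitive root.
g = 5: 5^20 ≡ 1 — hits 1, so not a primitive root.
g = 6: 6^20 ≡ 40; 6^8 ≡ 10 — none is 1, so 6 is a primitive root.
The smallest primitive root modulo 41 is 6.

6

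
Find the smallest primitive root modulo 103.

5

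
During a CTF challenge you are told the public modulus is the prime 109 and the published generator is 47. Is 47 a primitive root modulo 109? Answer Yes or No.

φ(109) = 109 − 1 = 108 = 2^2 · 3^3.
It suffices to check that the order of 47 is not a proper divisor of 108: compute 47^(108/q) for q ∈ {2, 3}.
47^54 ≡ 108 (mod 109)  [q = 2: ≢ 1 ✓]
47^36 ≡ 45 (mod 109)  [q = 3: ≢ 1 ✓]
All checks pass, so 47 has order 108 and is a primitive root modulo 109.

Yes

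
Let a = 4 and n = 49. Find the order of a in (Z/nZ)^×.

The order of 4 must divide φ(49) = φ(7^2) = 7·(7−1) = 42 = 2 · 3 · 7.
Divisors of 42: 1, 2, 3, 6, 7, 14, 21, 42.
Test each divisor d:
4^1 ≡ 4 (mod 49)
4^2 ≡ 16 (mod 49)
4^3 ≡ 15 (mod 49)
4^6 ≡ 29 (mod 49)
4^7 ≡ 18 (mod 49)
4^14 ≡ 30 (mod 49)
4^21 ≡ 1 (mod 49) ✓
The smallest such exponent is 21, so the order of 4 is 21.

21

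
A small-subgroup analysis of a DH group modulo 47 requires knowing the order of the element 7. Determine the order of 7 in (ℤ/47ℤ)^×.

23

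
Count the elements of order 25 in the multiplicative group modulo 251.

φ(251) = 251 − 1 = 250 = 2 · 5^3.
In a cyclic group of order 250, there are φ(d) elements of order d for each divisor d of 250, and zero for non-divisors.
25 = 5^2 divides 250, and φ(25) = 20.

20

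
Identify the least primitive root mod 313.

10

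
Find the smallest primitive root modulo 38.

3

φ(38) = φ(2)·φ(19) = 1·18 = 18 = 2 · 3^2.
Test candidates g = 2, 3, … against the prime factors q ∈ {2, 3} of φ(38): g is a generator iff g^(18/q) ≢ 1 for every such q.
g = 2: gcd(2, 38) = 2 > 1, not a unit — skip.
g = 3: 3^9 ≡ 37; 3^6 ≡ 7 — none is 1, so 3 is a primitive root.
So 3 is the smallest generator of (Z/38Z)^×.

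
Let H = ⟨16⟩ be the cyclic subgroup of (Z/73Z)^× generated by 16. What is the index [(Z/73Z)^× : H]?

ord(16) | φ(73) = 73 − 1 = 72 = 2^3 · 3^2.
Divisors of 72: 1, 2, 3, 4, 6, 8, 9, 12, 18, 24, 36, 72.
Check 16^d mod 73 for each divisor in increasing order:
16^1 ≡ 16 (mod 73)
16^2 ≡ 37 (mod 73)
16^3 ≡ 8 (mod 73)
16^4 ≡ 55 (mod 73)
16^6 ≡ 64 (mod 73)
16^8 ≡ 32 (mod 73)
16^9 ≡ 1 (mod 73) ✓
So ord_73(16) = 9, hence |⟨16⟩| = 9.
The index is φ(73) / ord(16) = 72 / 9 = 8.

8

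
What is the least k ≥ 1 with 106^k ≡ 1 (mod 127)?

126

By Lagrange's theorem, ord_127(106) divides φ(127) = 127 − 1 = 126 = 2 · 3^2 · 7.
Divisors of 126: 1, 2, 3, 6, 7, 9, 14, 18, 21, 42, 63, 126.
Evaluate successive powers at the divisors of 126:
106^1 ≡ 106 (mod 127)
106^2 ≡ 60 (mod 127)
106^3 ≡ 10 (mod 127)
106^6 ≡ 100 (mod 127)
106^7 ≡ 59 (mod 127)
106^9 ≡ 111 (mod 127)
106^14 ≡ 52 (mod 127)
106^18 ≡ 2 (mod 127)
106^21 ≡ 20 (mod 127)
106^42 ≡ 19 (mod 127)
106^63 ≡ 126 (mod 127)
106^126 ≡ 1 (mod 127) ✓
The smallest such exponent is 126, so the order of 106 is 126.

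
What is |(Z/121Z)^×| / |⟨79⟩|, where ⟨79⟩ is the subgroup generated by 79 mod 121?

Since 79 ∈ (Z/121Z)^×, its order divides φ(121) = φ(11^2) = 11·(11−1) = 110 = 2 · 5 · 11.
Divisors of 110: 1, 2, 5, 10, 11, 22, 55, 110.
Evaluate successive powers at the divisors of 110:
79^1 ≡ 79 (mod 121)
79^2 ≡ 70 (mod 121)
79^5 ≡ 21 (mod 121)
79^10 ≡ 78 (mod 121)
79^11 ≡ 112 (mod 121)
79^22 ≡ 81 (mod 121)
79^55 ≡ 120 (mod 121)
79^110 ≡ 1 (mod 121) ✓
So ord_121(79) = 110, hence |⟨79⟩| = 110.
[(Z/121Z)^× : ⟨79⟩] = 110/110 = 1.

1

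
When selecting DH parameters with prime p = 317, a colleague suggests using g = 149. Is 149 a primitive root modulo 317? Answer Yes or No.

No

φ(317) = 317 − 1 = 316 = 2^2 · 79.
An element g generates (Z/317Z)^× iff g^(316/q) ≢ 1 (mod 317) for each prime q ∈ {2, 79}.
149^158 ≡ 1 (mod 317)  [q = 2: ≡ 1 ✗]
149^4 ≡ 121 (mod 317)  [q = 79: ≢ 1 ✓]
Since 149^158 ≡ 1, the order of 149 divides 158 < 316, so 149 is not a primitive root.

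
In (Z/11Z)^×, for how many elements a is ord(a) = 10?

φ(11) = 11 − 1 = 10 = 2 · 5.
Since (Z/11Z)^× is cyclic of order 10, the number of elements of order d is φ(d) when d | 10 and 0 otherwise.
10 = 2 · 5 divides 10, and φ(10) = 4.

4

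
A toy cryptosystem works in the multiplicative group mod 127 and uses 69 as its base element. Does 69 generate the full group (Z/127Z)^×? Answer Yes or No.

No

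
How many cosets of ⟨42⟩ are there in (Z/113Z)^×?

7

ord(42) | φ(113) = 113 − 1 = 112 = 2^4 · 7.
Divisors of 112: 1, 2, 4, 7, 8, 14, 16, 28, 56, 112.
Evaluate successive powers at the divisors of 112:
42^1 ≡ 42
42^2 ≡ 69
42^4 ≡ 15
42^7 ≡ 78
42^8 ≡ 112
42^14 ≡ 95
42^16 ≡ 1
The order of 42 is 16, so the subgroup it generates has 16 elements.
Index = |(Z/113Z)^×| / |⟨42⟩| = 112 / 16 = 7.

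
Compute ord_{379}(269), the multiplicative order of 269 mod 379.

By Lagrange's theorem, ord_379(269) divides φ(379) = 379 − 1 = 378 = 2 · 3^3 · 7.
Divisors of 378: 1, 2, 3, 6, 7, 9, 14, 18, 21, 27, 42, 54, 63, 126, 189, 378.
Evaluate successive powers at the divisors of 378:
269^1 ≡ 269
269^2 ≡ 351
269^3 ≡ 48
269^6 ≡ 30
269^7 ≡ 111
269^9 ≡ 303
269^14 ≡ 193
269^18 ≡ 91
269^21 ≡ 199
269^27 ≡ 285
269^42 ≡ 185
269^54 ≡ 119
269^63 ≡ 52
269^126 ≡ 51
269^189 ≡ 378
269^378 ≡ 1
Hence ord(269) = 378.

378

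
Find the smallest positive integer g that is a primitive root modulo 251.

6

φ(251) = 251 − 1 = 250 = 2 · 5^3.
g is a primitive root iff g^(250/q) ≢ 1 (mod 251) for each prime q ∈ {2, 5}.
g = 2: 2^125 ≡ 250; 2^50 ≡ 1 — hits 1, so not a primitive root.
g = 3: 3^125 ≡ 1 — hits 1, so not a primitive root.
g = 4: 4^125 ≡ 1 — hits 1, so not a primitive root.
g = 5: 5^125 ≡ 1 — hits 1, so not a primitive root.
g = 6: 6^125 ≡ 250; 6^50 ≡ 219 — none is 1, so 6 is a primitive root.
So 6 is the smallest generator of (Z/251Z)^×.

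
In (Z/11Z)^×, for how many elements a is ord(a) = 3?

0

φ(11) = 11 − 1 = 10 = 2 · 5.
Since (Z/11Z)^× is cyclic of order 10, the number of elements of order d is φ(d) when d | 10 and 0 otherwise.
Since 3 ∤ 10, the count is 0.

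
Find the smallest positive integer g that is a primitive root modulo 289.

φ(289) = φ(17^2) = 17·(17−1) = 272 = 2^4 · 17.
Test candidates g = 2, 3, … against the prime factors q ∈ {2, 17} of φ(289): g is a generator iff g^(272/q) ≢ 1 for every such q.
g = 2: 2^136 ≡ 1 — hits 1, so not a primitive root.
g = 3: 3^136 ≡ 288; 3^16 ≡ 171 — none is 1, so 3 is a primitive root.
So 3 is the smallest generator of (Z/289Z)^×.

3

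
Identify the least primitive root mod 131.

φ(131) = 131 − 1 = 130 = 2 · 5 · 13.
Test candidates g = 2, 3, … against the prime factors q ∈ {2, 5, 13} of φ(131): g is a generator iff g^(130/q) ≢ 1 for every such q.
g = 2: 2^65 ≡ 130; 2^26 ≡ 53; 2^10 ≡ 107 — none is 1, so 2 is a primitive root.
Hence the least primitive root of 131 is 2.

2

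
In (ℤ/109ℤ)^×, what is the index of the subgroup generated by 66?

The order of 66 must divide φ(109) = 109 − 1 = 108 = 2^2 · 3^3.
Divisors of 108: 1, 2, 3, 4, 6, 9, 12, 18, 27, 36, 54, 108.
Compute 66^d (mod 109) for the divisors d until we hit 1:
66^1 ≡ 66 (mod 109)
66^2 ≡ 105 (mod 109)
66^3 ≡ 63 (mod 109)
66^4 ≡ 16 (mod 109)
66^6 ≡ 45 (mod 109)
66^9 ≡ 1 (mod 109) ✓
The order of 66 is 9, so the subgroup it generates has 9 elements.
Index = |(Z/109Z)^×| / |⟨66⟩| = 108 / 9 = 12.

12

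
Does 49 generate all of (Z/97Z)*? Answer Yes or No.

No

φ(97) = 97 − 1 = 96 = 2^5 · 3.
It suffices to check that the order of 49 is not a proper divisor of 96: compute 49^(96/q) for q ∈ {2, 3}.
49^48 ≡ 1 (mod 97)  [q = 2: ≡ 1 ✗]
49^32 ≡ 61 (mod 97)  [q = 3: ≢ 1 ✓]
The check at q = 2 fails, so 49 generates a proper subgroup.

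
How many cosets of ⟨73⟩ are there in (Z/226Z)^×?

ord(73) | φ(226) = φ(2)·φ(113) = 1·112 = 112 = 2^4 · 7.
Divisors of 112: 1, 2, 4, 7, 8, 14, 16, 28, 56, 112.
Evaluate successive powers at the divisors of 112:
73^1 ≡ 73 (mod 226)
73^2 ≡ 131 (mod 226)
73^4 ≡ 211 (mod 226)
73^7 ≡ 65 (mod 226)
73^8 ≡ 225 (mod 226)
73^14 ≡ 157 (mod 226)
73^16 ≡ 1 (mod 226) ✓
The order of 73 is 16, so the subgroup it generates has 16 elements.
[(Z/226Z)^× : ⟨73⟩] = 112/16 = 7.

7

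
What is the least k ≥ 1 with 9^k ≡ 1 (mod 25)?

10

The order of 9 must divide φ(25) = φ(5^2) = 5·(5−1) = 20 = 2^2 · 5.
Divisors of 20: 1, 2, 4, 5, 10, 20.
Test each divisor d:
9^1 ≡ 9 (mod 25)
9^2 ≡ 6 (mod 25)
9^4 ≡ 11 (mod 25)
9^5 ≡ 24 (mod 25)
9^10 ≡ 1 (mod 25) ✓
Therefore the multiplicative order of 9 modulo 25 is 10.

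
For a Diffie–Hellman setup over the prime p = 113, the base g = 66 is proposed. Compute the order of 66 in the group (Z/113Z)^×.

112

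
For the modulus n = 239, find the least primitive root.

φ(239) = 239 − 1 = 238 = 2 · 7 · 17.
g is a primitive root iff g^(238/q) ≢ 1 (mod 239) for each prime q ∈ {2, 7, 17}.
g = 2: 2^119 ≡ 1 — hits 1, so not a primitive root.
g = 3: 3^119 ≡ 1 — hits 1, so not a primitive root.
g = 4: 4^119 ≡ 1 — hits 1, so not a primitive root.
g = 5: 5^119 ≡ 1 — hits 1, so not a primitive root.
g = 6: 6^119 ≡ 1 — hits 1, so not a primitive root.
g = 7: 7^119 ≡ 238; 7^34 ≡ 24; 7^14 ≡ 211 — none is 1, so 7 is a primitive root.
Hence the least primitive root of 239 is 7.

7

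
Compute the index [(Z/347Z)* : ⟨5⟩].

ord(5) | φ(347) = 347 − 1 = 346 = 2 · 173.
Divisors of 346: 1, 2, 173, 346.
Compute 5^d (mod 347) for the divisors d until we hit 1:
5^1 ≡ 5 (mod 347)
5^2 ≡ 25 (mod 347)
5^173 ≡ 346 (mod 347)
5^346 ≡ 1 (mod 347) ✓
The order of 5 is 346, so the subgroup it generates has 346 elements.
Index = |(Z/347Z)^×| / |⟨5⟩| = 346 / 346 = 1.

1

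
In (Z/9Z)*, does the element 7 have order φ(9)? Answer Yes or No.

No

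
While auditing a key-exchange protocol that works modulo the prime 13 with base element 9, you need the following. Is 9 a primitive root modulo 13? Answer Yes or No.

No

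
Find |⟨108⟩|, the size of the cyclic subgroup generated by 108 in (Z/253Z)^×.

55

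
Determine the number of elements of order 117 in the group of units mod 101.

0

φ(101) = 101 − 1 = 100 = 2^2 · 5^2.
Since (Z/101Z)^× is cyclic of order 100, the number of elements of order d is φ(d) when d | 100 and 0 otherwise.
Here 100 is not a multiple of 117, so there are no elements of order 117.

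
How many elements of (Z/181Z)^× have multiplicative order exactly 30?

φ(181) = 181 − 1 = 180 = 2^2 · 3^2 · 5.
Since (Z/181Z)^× is cyclic of order 180, the number of elements of order d is φ(d) when d | 180 and 0 otherwise.
30 = 2 · 3 · 5 divides 180, and φ(30) = 8.

8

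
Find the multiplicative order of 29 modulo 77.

10

By Lagrange's theorem, ord_77(29) divides φ(77) = φ(7·11) = (7−1)·(11−1) = 6·10 = 60 = 2^2 · 3 · 5.
Divisors of 60: 1, 2, 3, 4, 5, 6, 10, 12, 15, 20, 30, 60.
Evaluate successive powers at the divisors of 60:
29^1 ≡ 29
29^2 ≡ 71
29^3 ≡ 57
29^4 ≡ 36
29^5 ≡ 43
29^6 ≡ 15
29^10 ≡ 1
So ord_77(29) = 10.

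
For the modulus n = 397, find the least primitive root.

5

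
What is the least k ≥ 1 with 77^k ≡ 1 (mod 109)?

36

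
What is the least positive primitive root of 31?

3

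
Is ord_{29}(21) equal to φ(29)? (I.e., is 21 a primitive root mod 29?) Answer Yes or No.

Yes

φ(29) = 29 − 1 = 28 = 2^2 · 7.
Test 21^(28/q) mod 29 for each prime factor q of 28:
21^14 ≡ 28 (mod 29)  [q = 2: ≢ 1 ✓]
21^4 ≡ 7 (mod 29)  [q = 7: ≢ 1 ✓]
Every test exponent gives a nontrivial residue, hence 21 generates the full group.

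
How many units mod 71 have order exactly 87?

0

φ(71) = 71 − 1 = 70 = 2 · 5 · 7.
(Z/71Z)^× is cyclic (|G| = 70); a cyclic group of order m has exactly φ(d) elements of each order d | m, and none otherwise.
87 does not divide 70, so no element of (Z/71Z)^× has order 87.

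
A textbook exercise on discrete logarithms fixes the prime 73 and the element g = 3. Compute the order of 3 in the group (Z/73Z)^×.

Since 3 ∈ (Z/73Z)^×, its order divides φ(73) = 73 − 1 = 72 = 2^3 · 3^2.
Divisors of 72: 1, 2, 3, 4, 6, 8, 9, 12, 18, 24, 36, 72.
Test each divisor d:
3^1 ≡ 3 (mod 73)
3^2 ≡ 9 (mod 73)
3^3 ≡ 27 (mod 73)
3^4 ≡ 8 (mod 73)
3^6 ≡ 72 (mod 73)
3^8 ≡ 64 (mod 73)
3^9 ≡ 46 (mod 73)
3^12 ≡ 1 (mod 73) ✓
Therefore the multiplicative order of 3 modulo 73 is 12.

12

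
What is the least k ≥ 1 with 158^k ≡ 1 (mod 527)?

240

By Lagrange's theorem, ord_527(158) divides φ(527) = φ(17·31) = (17−1)·(31−1) = 16·30 = 480 = 2^5 · 3 · 5.
Divisors of 480: 1, 2, 3, 4, 5, 6, 8, 10, 12, 15, 16, 20, 24, 30, 32, 40, 48, 60, 80, 96, 120, 160, 240, 480.
Compute 158^d (mod 527) for the divisors d until we hit 1:
158^1 ≡ 158
158^2 ≡ 195
158^3 ≡ 244
158^4 ≡ 81
158^5 ≡ 150
158^6 ≡ 512
158^8 ≡ 237
158^10 ≡ 366
158^12 ≡ 225
158^15 ≡ 92
158^16 ≡ 307
158^20 ≡ 98
158^24 ≡ 33
158^30 ≡ 32
158^32 ≡ 443
158^40 ≡ 118
158^48 ≡ 35
158^60 ≡ 497
158^80 ≡ 222
158^96 ≡ 171
158^120 ≡ 373
158^160 ≡ 273
158^240 ≡ 1
The smallest such exponent is 240, so the order of 158 is 240.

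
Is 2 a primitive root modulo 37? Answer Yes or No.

Yes

φ(37) = 37 − 1 = 36 = 2^2 · 3^2.
Test 2^(36/q) mod 37 for each prime factor q of 36:
2^18 ≡ 36 (mod 37)  [q = 2: ≢ 1 ✓]
2^12 ≡ 26 (mod 37)  [q = 3: ≢ 1 ✓]
None equal 1, so ord_37(2) = 36: 2 is a primitive root.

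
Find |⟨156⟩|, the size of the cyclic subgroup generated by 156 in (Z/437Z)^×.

99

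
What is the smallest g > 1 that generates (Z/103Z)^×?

5

φ(103) = 103 − 1 = 102 = 2 · 3 · 17.
g is a primitive root iff g^(102/q) ≢ 1 (mod 103) for each prime q ∈ {2, 3, 17}.
g = 2: 2^51 ≡ 1 — hits 1, so not a primitive root.
g = 3: 3^51 ≡ 102; 3^34 ≡ 1 — hits 1, so not a primitive root.
g = 4: 4^51 ≡ 1 — hits 1, so not a primitive root.
g = 5: 5^51 ≡ 102; 5^34 ≡ 56; 5^6 ≡ 72 — none is 1, so 5 is a primitive root.
So 5 is the smallest generator of (Z/103Z)^×.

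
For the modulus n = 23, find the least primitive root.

φ(23) = 23 − 1 = 22 = 2 · 11.
g is a primitive root iff g^(22/q) ≢ 1 (mod 23) for each prime q ∈ {2, 11}.
g = 2: 2^11 ≡ 1 — hits 1, so not a primitive root.
g = 3: 3^11 ≡ 1 — hits 1, so not a primitive root.
g = 4: 4^11 ≡ 1 — hits 1, so not a primitive root.
g = 5: 5^11 ≡ 22; 5^2 ≡ 2 — none is 1, so 5 is a primitive root.
Hence the least primitive root of 23 is 5.

5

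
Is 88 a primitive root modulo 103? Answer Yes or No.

Yes

φ(103) = 103 − 1 = 102 = 2 · 3 · 17.
It suffices to check that the order of 88 is not a proper divisor of 102: compute 88^(102/q) for q ∈ {2, 3, 17}.
88^51 ≡ 102 (mod 103)  [q = 2: ≢ 1 ✓]
88^34 ≡ 56 (mod 103)  [q = 3: ≢ 1 ✓]
88^6 ≡ 61 (mod 103)  [q = 17: ≢ 1 ✓]
All checks pass, so 88 has order 102 and is a primitive root modulo 103.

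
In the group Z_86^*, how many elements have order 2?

1

φ(86) = φ(2)·φ(43) = 1·42 = 42 = 2 · 3 · 7.
Since (Z/86Z)^× is cyclic of order 42, the number of elements of order d is φ(d) when d | 42 and 0 otherwise.
2 | 42, and φ(2) = 2 − 1 = 1.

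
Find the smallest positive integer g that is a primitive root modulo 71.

φ(71) = 71 − 1 = 70 = 2 · 5 · 7.
g is a primitive root iff g^(70/q) ≢ 1 (mod 71) for each prime q ∈ {2, 5, 7}.
g = 2: 2^35 ≡ 1 — hits 1, so not a primitive root.
g = 3: 3^35 ≡ 1 — hits 1, so not a primitive root.
g = 4: 4^35 ≡ 1 — hits 1, so not a primitive root.
g = 5: 5^35 ≡ 1 — hits 1, so not a primitive root.
g = 6: 6^35 ≡ 1 — hits 1, so not a primitive root.
g = 7: 7^35 ≡ 70; 7^14 ≡ 54; 7^10 ≡ 45 — none is 1, so 7 is a primitive root.
So 7 is the smallest generator of (Z/71Z)^×.

7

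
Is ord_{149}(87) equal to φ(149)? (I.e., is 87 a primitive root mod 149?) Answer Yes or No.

Yes

φ(149) = 149 − 1 = 148 = 2^2 · 37.
An element g generates (Z/149Z)^× iff g^(148/q) ≢ 1 (mod 149) for each prime q ∈ {2, 37}.
87^74 ≡ 148 (mod 149)  [q = 2: ≢ 1 ✓]
87^4 ≡ 6 (mod 149)  [q = 37: ≢ 1 ✓]
Every test exponent gives a nontrivial residue, hence 87 generates the full group.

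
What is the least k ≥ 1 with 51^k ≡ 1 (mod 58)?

14

By Lagrange's theorem, ord_58(51) divides φ(58) = φ(2)·φ(29) = 1·28 = 28 = 2^2 · 7.
Divisors of 28: 1, 2, 4, 7, 14, 28.
Check 51^d mod 58 for each divisor in increasing order:
51^1 ≡ 51
51^2 ≡ 49
51^4 ≡ 23
51^7 ≡ 57
51^14 ≡ 1
Therefore the multiplicative order of 51 modulo 58 is 14.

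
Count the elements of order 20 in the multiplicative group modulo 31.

0

φ(31) = 31 − 1 = 30 = 2 · 3 · 5.
In a cyclic group of order 30, there are φ(d) elements of order d for each divisor d of 30, and zero for non-divisors.
20 does not divide 30, so no element of (Z/31Z)^× has order 20.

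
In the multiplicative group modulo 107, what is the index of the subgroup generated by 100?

2

By Lagrange's theorem, ord_107(100) divides φ(107) = 107 − 1 = 106 = 2 · 53.
Divisors of 106: 1, 2, 53, 106.
Test each divisor d:
100^1 ≡ 100
100^2 ≡ 49
100^53 ≡ 1
So ord_107(100) = 53, hence |⟨100⟩| = 53.
Index = |(Z/107Z)^×| / |⟨100⟩| = 106 / 53 = 2.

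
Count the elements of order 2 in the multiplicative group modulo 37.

1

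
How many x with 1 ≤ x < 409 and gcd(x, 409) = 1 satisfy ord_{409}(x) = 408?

128

φ(409) = 409 − 1 = 408 = 2^3 · 3 · 17.
(Z/409Z)^× is cyclic (|G| = 408); a cyclic group of order m has exactly φ(d) elements of each order d | m, and none otherwise.
408 = 2^3 · 3 · 17 divides 408, and φ(408) = 128.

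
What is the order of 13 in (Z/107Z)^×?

53

Since 13 ∈ (Z/107Z)^×, its order divides φ(107) = 107 − 1 = 106 = 2 · 53.
Divisors of 106: 1, 2, 53, 106.
Test each divisor d:
13^1 ≡ 13 (mod 107)
13^2 ≡ 62 (mod 107)
13^53 ≡ 1 (mod 107) ✓
Therefore the multiplicative order of 13 modulo 107 is 53.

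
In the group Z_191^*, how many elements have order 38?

18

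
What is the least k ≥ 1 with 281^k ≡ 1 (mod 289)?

136

Since 281 ∈ (Z/289Z)^×, its order divides φ(289) = φ(17^2) = 17·(17−1) = 272 = 2^4 · 17.
Divisors of 272: 1, 2, 4, 8, 16, 17, 34, 68, 136, 272.
Compute 281^d (mod 289) for the divisors d until we hit 1:
281^1 ≡ 281 (mod 289)
281^2 ≡ 64 (mod 289)
281^4 ≡ 50 (mod 289)
281^8 ≡ 188 (mod 289)
281^16 ≡ 86 (mod 289)
281^17 ≡ 179 (mod 289)
281^34 ≡ 251 (mod 289)
281^68 ≡ 288 (mod 289)
281^136 ≡ 1 (mod 289) ✓
The smallest such exponent is 136, so the order of 281 is 136.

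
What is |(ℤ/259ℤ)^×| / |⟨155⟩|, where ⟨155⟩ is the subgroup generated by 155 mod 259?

The order of 155 must divide φ(259) = φ(7·37) = (7−1)·(37−1) = 6·36 = 216 = 2^3 · 3^3.
Divisors of 216: 1, 2, 3, 4, 6, 8, 9, 12, 18, 24, 27, 36, 54, 72, 108, 216.
Check 155^d mod 259 for each divisor in increasing order:
155^1 ≡ 155 (mod 259)
155^2 ≡ 197 (mod 259)
155^3 ≡ 232 (mod 259)
155^4 ≡ 218 (mod 259)
155^6 ≡ 211 (mod 259)
155^8 ≡ 127 (mod 259)
155^9 ≡ 1 (mod 259) ✓
Thus |⟨155⟩| = ord(155) = 9.
[(Z/259Z)^× : ⟨155⟩] = 216/9 = 24.

24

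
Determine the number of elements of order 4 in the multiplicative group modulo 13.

2

φ(13) = 13 − 1 = 12 = 2^2 · 3.
(Z/13Z)^× is cyclic (|G| = 12); a cyclic group of order m has exactly φ(d) elements of each order d | m, and none otherwise.
4 = 2^2 divides 12, and φ(4) = 2.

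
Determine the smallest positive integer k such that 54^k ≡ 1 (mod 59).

58

Since 54 ∈ (Z/59Z)^×, its order divides φ(59) = 59 − 1 = 58 = 2 · 29.
Divisors of 58: 1, 2, 29, 58.
Test each divisor d:
54^1 ≡ 54 (mod 59)
54^2 ≡ 25 (mod 59)
54^29 ≡ 58 (mod 59)
54^58 ≡ 1 (mod 59) ✓
So ord_59(54) = 58.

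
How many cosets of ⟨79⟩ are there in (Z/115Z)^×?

ord(79) | φ(115) = φ(5·23) = (5−1)·(23−1) = 4·22 = 88 = 2^3 · 11.
Divisors of 88: 1, 2, 4, 8, 11, 22, 44, 88.
Check 79^d mod 115 for each divisor in increasing order:
79^1 ≡ 79 (mod 115)
79^2 ≡ 31 (mod 115)
79^4 ≡ 41 (mod 115)
79^8 ≡ 71 (mod 115)
79^11 ≡ 114 (mod 115)
79^22 ≡ 1 (mod 115) ✓
The order of 79 is 22, so the subgroup it generates has 22 elements.
The index is φ(115) / ord(79) = 88 / 22 = 4.

4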